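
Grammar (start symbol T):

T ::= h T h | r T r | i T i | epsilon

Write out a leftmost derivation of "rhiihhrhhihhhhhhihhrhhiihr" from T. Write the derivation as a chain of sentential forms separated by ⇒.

T ⇒ rTr ⇒ rhThr ⇒ rhiTihr ⇒ rhiiTiihr ⇒ rhiihThiihr ⇒ rhiihhThhiihr ⇒ rhiihhrTrhhiihr ⇒ rhiihhrhThrhhiihr ⇒ rhiihhrhhThhrhhiihr ⇒ rhiihhrhhiTihhrhhiihr ⇒ rhiihhrhhihThihhrhhiihr ⇒ rhiihhrhhihhThhihhrhhiihr ⇒ rhiihhrhhihhhThhhihhrhhiihr ⇒ rhiihhrhhihhhhhhihhrhhiihr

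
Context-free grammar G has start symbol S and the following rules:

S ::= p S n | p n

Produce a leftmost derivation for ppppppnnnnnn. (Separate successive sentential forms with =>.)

S => pSn => ppSnn => pppSnnn => ppppSnnnn => pppppSnnnnn => ppppppnnnnnn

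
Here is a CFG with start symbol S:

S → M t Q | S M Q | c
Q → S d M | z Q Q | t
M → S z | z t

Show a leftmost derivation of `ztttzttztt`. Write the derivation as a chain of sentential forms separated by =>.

S => SMQ   [S → S M Q]
SMQ => MtQMQ   [S → M t Q]
MtQMQ => SztQMQ   [M → S z]
SztQMQ => MtQztQMQ   [S → M t Q]
MtQztQMQ => zttQztQMQ   [M → z t]
zttQztQMQ => ztttztQMQ   [Q → t]
ztttztQMQ => ztttzttMQ   [Q → t]
ztttzttMQ => ztttzttztQ   [M → z t]
ztttzttztQ => ztttzttztt   [Q → t]

S => SMQ => MtQMQ => SztQMQ => MtQztQMQ => zttQztQMQ => ztttztQMQ => ztttzttMQ => ztttzttztQ => ztttzttztt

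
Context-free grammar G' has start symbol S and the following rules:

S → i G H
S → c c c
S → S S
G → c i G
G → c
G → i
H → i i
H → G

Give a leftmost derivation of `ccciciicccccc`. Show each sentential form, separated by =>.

S => SS   [S → S S]
SS => cccS   [S → c c c]
cccS => cccSS   [S → S S]
cccSS => cccSSS   [S → S S]
cccSSS => ccciGHSS   [S → i G H]
ccciGHSS => cccicHSS   [G → c]
cccicHSS => ccciciiSS   [H → i i]
ccciciiSS => ccciciicccS   [S → c c c]
ccciciicccS => ccciciicccccc   [S → c c c]

S => SS => cccS => cccSS => cccSSS => ccciGHSS => cccicHSS => ccciciiSS => ccciciicccS => ccciciicccccc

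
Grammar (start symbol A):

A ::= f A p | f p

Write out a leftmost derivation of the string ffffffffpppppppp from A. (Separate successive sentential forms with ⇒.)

A⇒fAp⇒ffApp⇒fffAppp⇒ffffApppp⇒fffffAppppp⇒ffffffApppppp⇒fffffffAppppppp⇒ffffffffpppppppp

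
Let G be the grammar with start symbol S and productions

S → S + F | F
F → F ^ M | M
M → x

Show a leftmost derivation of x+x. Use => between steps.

S=>S+F=>F+F=>M+F=>x+F=>x+M=>x+x

S => S+F   [S → S + F]
S+F => F+F   [S → F]
F+F => M+F   [F → M]
M+F => x+F   [M → x]
x+F => x+M   [F → M]
x+M => x+x   [M → x]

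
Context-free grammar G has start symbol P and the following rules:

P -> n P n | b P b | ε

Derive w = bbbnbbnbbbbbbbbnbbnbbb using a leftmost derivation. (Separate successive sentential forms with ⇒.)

P ⇒ bPb ⇒ bbPbb ⇒ bbbPbbb ⇒ bbbnPnbbb ⇒ bbbnbPbnbbb ⇒ bbbnbbPbbnbbb ⇒ bbbnbbnPnbbnbbb ⇒ bbbnbbnbPbnbbnbbb ⇒ bbbnbbnbbPbbnbbnbbb ⇒ bbbnbbnbbbPbbbnbbnbbb ⇒ bbbnbbnbbbbPbbbbnbbnbbb ⇒ bbbnbbnbbbbbbbbnbbnbbb

P ⇒ bPb   [P -> b P b]
bPb ⇒ bbPbb   [P -> b P b]
bbPbb ⇒ bbbPbbb   [P -> b P b]
bbbPbbb ⇒ bbbnPnbbb   [P -> n P n]
bbbnPnbbb ⇒ bbbnbPbnbbb   [P -> b P b]
bbbnbPbnbbb ⇒ bbbnbbPbbnbbb   [P -> b P b]
bbbnbbPbbnbbb ⇒ bbbnbbnPnbbnbbb   [P -> n P n]
bbbnbbnPnbbnbbb ⇒ bbbnbbnbPbnbbnbbb   [P -> b P b]
bbbnbbnbPbnbbnbbb ⇒ bbbnbbnbbPbbnbbnbbb   [P -> b P b]
bbbnbbnbbPbbnbbnbbb ⇒ bbbnbbnbbbPbbbnbbnbbb   [P -> b P b]
bbbnbbnbbbPbbbnbbnbbb ⇒ bbbnbbnbbbbPbbbbnbbnbbb   [P -> b P b]
bbbnbbnbbbbPbbbbnbbnbbb ⇒ bbbnbbnbbbbbbbbnbbnbbb   [P -> ε]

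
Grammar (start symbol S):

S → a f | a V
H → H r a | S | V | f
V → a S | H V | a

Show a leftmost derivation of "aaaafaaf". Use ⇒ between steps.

S⇒aV⇒aHV⇒aVV⇒aaV⇒aaaS⇒aaaaV⇒aaaaHV⇒aaaafV⇒aaaafaS⇒aaaafaaf

S ⇒ aV   [S → a V]
aV ⇒ aHV   [V → H V]
aHV ⇒ aVV   [H → V]
aVV ⇒ aaV   [V → a]
aaV ⇒ aaaS   [V → a S]
aaaS ⇒ aaaaV   [S → a V]
aaaaV ⇒ aaaaHV   [V → H V]
aaaaHV ⇒ aaaafV   [H → f]
aaaafV ⇒ aaaafaS   [V → a S]
aaaafaS ⇒ aaaafaaf   [S → a f]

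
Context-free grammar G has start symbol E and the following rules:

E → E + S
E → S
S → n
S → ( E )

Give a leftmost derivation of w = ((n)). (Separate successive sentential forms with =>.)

E => S   [E → S]
S => (E)   [S → ( E )]
(E) => (S)   [E → S]
(S) => ((E))   [S → ( E )]
((E)) => ((S))   [E → S]
((S)) => ((n))   [S → n]

E=>S=>(E)=>(S)=>((E))=>((S))=>((n))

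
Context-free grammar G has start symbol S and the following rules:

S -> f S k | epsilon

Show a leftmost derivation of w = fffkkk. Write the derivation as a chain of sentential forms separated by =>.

S=>fSk=>ffSkk=>fffSkkk=>fffkkk

S => fSk   [S -> f S k]
fSk => ffSkk   [S -> f S k]
ffSkk => fffSkkk   [S -> f S k]
fffSkkk => fffkkk   [S -> epsilon]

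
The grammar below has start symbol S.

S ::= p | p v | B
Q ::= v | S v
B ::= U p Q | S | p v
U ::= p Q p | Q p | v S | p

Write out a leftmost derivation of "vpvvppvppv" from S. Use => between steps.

S => B   [S ::= B]
B => UpQ   [B ::= U p Q]
UpQ => vSpQ   [U ::= v S]
vSpQ => vBpQ   [S ::= B]
vBpQ => vUpQpQ   [B ::= U p Q]
vUpQpQ => vQppQpQ   [U ::= Q p]
vQppQpQ => vSvppQpQ   [Q ::= S v]
vSvppQpQ => vBvppQpQ   [S ::= B]
vBvppQpQ => vpvvppQpQ   [B ::= p v]
vpvvppQpQ => vpvvppvpQ   [Q ::= v]
vpvvppvpQ => vpvvppvpSv   [Q ::= S v]
vpvvppvpSv => vpvvppvppv   [S ::= p]

S => B => UpQ => vSpQ => vBpQ => vUpQpQ => vQppQpQ => vSvppQpQ => vBvppQpQ => vpvvppQpQ => vpvvppvpQ => vpvvppvpSv => vpvvppvppv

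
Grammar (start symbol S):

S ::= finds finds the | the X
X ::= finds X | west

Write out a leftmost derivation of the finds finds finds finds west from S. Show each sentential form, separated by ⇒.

S ⇒ the X   [S ::= the X]
the X ⇒ the finds X   [X ::= finds X]
the finds X ⇒ the finds finds X   [X ::= finds X]
the finds finds X ⇒ the finds finds finds X   [X ::= finds X]
the finds finds finds X ⇒ the finds finds finds finds X   [X ::= finds X]
the finds finds finds finds X ⇒ the finds finds finds finds west   [X ::= west]

S ⇒ the X ⇒ the finds X ⇒ the finds finds X ⇒ the finds finds finds X ⇒ the finds finds finds finds X ⇒ the finds finds finds finds west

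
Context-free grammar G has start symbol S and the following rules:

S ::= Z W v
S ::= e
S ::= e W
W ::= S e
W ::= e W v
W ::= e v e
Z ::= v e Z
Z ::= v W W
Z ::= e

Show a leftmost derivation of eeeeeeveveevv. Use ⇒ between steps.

S ⇒ eW   [S ::= e W]
eW ⇒ eeWv   [W ::= e W v]
eeWv ⇒ eeeWvv   [W ::= e W v]
eeeWvv ⇒ eeeSevv   [W ::= S e]
eeeSevv ⇒ eeeeWevv   [S ::= e W]
eeeeWevv ⇒ eeeeSeevv   [W ::= S e]
eeeeSeevv ⇒ eeeeZWveevv   [S ::= Z W v]
eeeeZWveevv ⇒ eeeeeWveevv   [Z ::= e]
eeeeeWveevv ⇒ eeeeeeveveevv   [W ::= e v e]

S ⇒ eW ⇒ eeWv ⇒ eeeWvv ⇒ eeeSevv ⇒ eeeeWevv ⇒ eeeeSeevv ⇒ eeeeZWveevv ⇒ eeeeeWveevv ⇒ eeeeeeveveevv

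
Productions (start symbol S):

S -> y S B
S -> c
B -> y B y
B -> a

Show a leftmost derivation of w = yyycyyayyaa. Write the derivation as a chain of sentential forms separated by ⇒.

S⇒ySB⇒yySBB⇒yyySBBB⇒yyycBBB⇒yyycyByBB⇒yyycyyByyBB⇒yyycyyayyBB⇒yyycyyayyaB⇒yyycyyayyaa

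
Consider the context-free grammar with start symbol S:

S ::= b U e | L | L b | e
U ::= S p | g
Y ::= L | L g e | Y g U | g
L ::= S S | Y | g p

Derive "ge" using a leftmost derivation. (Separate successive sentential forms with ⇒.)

S ⇒ L   [S ::= L]
L ⇒ SS   [L ::= S S]
SS ⇒ LS   [S ::= L]
LS ⇒ YS   [L ::= Y]
YS ⇒ gS   [Y ::= g]
gS ⇒ ge   [S ::= e]

S ⇒ L ⇒ SS ⇒ LS ⇒ YS ⇒ gS ⇒ ge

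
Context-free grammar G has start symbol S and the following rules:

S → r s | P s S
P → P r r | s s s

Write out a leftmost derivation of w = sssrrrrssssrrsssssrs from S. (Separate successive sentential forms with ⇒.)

S ⇒ PsS ⇒ PrrsS ⇒ PrrrrsS ⇒ sssrrrrsS ⇒ sssrrrrsPsS ⇒ sssrrrrsPrrsS ⇒ sssrrrrssssrrsS ⇒ sssrrrrssssrrsPsS ⇒ sssrrrrssssrrsssssS ⇒ sssrrrrssssrrsssssrs

S ⇒ PsS   [S → P s S]
PsS ⇒ PrrsS   [P → P r r]
PrrsS ⇒ PrrrrsS   [P → P r r]
PrrrrsS ⇒ sssrrrrsS   [P → s s s]
sssrrrrsS ⇒ sssrrrrsPsS   [S → P s S]
sssrrrrsPsS ⇒ sssrrrrsPrrsS   [P → P r r]
sssrrrrsPrrsS ⇒ sssrrrrssssrrsS   [P → s s s]
sssrrrrssssrrsS ⇒ sssrrrrssssrrsPsS   [S → P s S]
sssrrrrssssrrsPsS ⇒ sssrrrrssssrrsssssS   [P → s s s]
sssrrrrssssrrsssssS ⇒ sssrrrrssssrrsssssrs   [S → r s]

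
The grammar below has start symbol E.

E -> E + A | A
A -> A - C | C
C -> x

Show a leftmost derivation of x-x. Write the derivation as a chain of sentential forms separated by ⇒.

E ⇒ A   [E -> A]
A ⇒ A-C   [A -> A - C]
A-C ⇒ C-C   [A -> C]
C-C ⇒ x-C   [C -> x]
x-C ⇒ x-x   [C -> x]

E⇒A⇒A-C⇒C-C⇒x-C⇒x-x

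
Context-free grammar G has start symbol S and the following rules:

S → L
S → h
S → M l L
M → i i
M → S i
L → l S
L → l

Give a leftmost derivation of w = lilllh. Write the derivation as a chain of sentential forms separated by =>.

S => MlL => SilL => LilL => lilL => lillS => lillL => lilllS => lilllh

S => MlL   [S → M l L]
MlL => SilL   [M → S i]
SilL => LilL   [S → L]
LilL => lilL   [L → l]
lilL => lillS   [L → l S]
lillS => lillL   [S → L]
lillL => lilllS   [L → l S]
lilllS => lilllh   [S → h]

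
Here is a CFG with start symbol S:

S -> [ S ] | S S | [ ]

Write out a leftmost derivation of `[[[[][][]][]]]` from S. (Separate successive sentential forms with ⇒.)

S ⇒ [S]   [S -> [ S ]]
[S] ⇒ [[S]]   [S -> [ S ]]
[[S]] ⇒ [[SS]]   [S -> S S]
[[SS]] ⇒ [[[S]S]]   [S -> [ S ]]
[[[S]S]] ⇒ [[[SS]S]]   [S -> S S]
[[[SS]S]] ⇒ [[[SSS]S]]   [S -> S S]
[[[SSS]S]] ⇒ [[[[]SS]S]]   [S -> [ ]]
[[[[]SS]S]] ⇒ [[[[][]S]S]]   [S -> [ ]]
[[[[][]S]S]] ⇒ [[[[][][]]S]]   [S -> [ ]]
[[[[][][]]S]] ⇒ [[[[][][]][]]]   [S -> [ ]]

S⇒[S]⇒[[S]]⇒[[SS]]⇒[[[S]S]]⇒[[[SS]S]]⇒[[[SSS]S]]⇒[[[[]SS]S]]⇒[[[[][]S]S]]⇒[[[[][][]]S]]⇒[[[[][][]][]]]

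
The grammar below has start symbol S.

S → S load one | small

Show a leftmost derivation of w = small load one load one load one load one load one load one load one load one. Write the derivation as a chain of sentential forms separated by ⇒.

S ⇒ S load one   [S → S load one]
S load one ⇒ S load one load one   [S → S load one]
S load one load one ⇒ S load one load one load one   [S → S load one]
S load one load one load one ⇒ S load one load one load one load one   [S → S load one]
S load one load one load one load one ⇒ S load one load one load one load one load one   [S → S load one]
S load one load one load one load one load one ⇒ S load one load one load one load one load one load one   [S → S load one]
S load one load one load one load one load one load one ⇒ S load one load one load one load one load one load one load one   [S → S load one]
S load one load one load one load one load one load one load one ⇒ S load one load one load one load one load one load one load one load one   [S → S load one]
S load one load one load one load one load one load one load one load one ⇒ small load one load one load one load one load one load one load one load one   [S → small]

S ⇒ S load one ⇒ S load one load one ⇒ S load one load one load one ⇒ S load one load one load one load one ⇒ S load one load one load one load one load one ⇒ S load one load one load one load one load one load one ⇒ S load one load one load one load one load one load one load one ⇒ S load one load one load one load one load one load one load one load one ⇒ small load one load one load one load one load one load one load one load one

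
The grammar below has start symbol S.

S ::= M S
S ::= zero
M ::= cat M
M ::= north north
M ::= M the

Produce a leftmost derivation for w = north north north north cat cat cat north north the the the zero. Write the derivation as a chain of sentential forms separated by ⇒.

S ⇒ M S ⇒ north north S ⇒ north north M S ⇒ north north north north S ⇒ north north north north M S ⇒ north north north north cat M S ⇒ north north north north cat M the S ⇒ north north north north cat M the the S ⇒ north north north north cat M the the the S ⇒ north north north north cat cat M the the the S ⇒ north north north north cat cat cat M the the the S ⇒ north north north north cat cat cat north north the the the S ⇒ north north north north cat cat cat north north the the the zero

S ⇒ M S   [S ::= M S]
M S ⇒ north north S   [M ::= north north]
north north S ⇒ north north M S   [S ::= M S]
north north M S ⇒ north north north north S   [M ::= north north]
north north north north S ⇒ north north north north M S   [S ::= M S]
north north north north M S ⇒ north north north north cat M S   [M ::= cat M]
north north north north cat M S ⇒ north north north north cat M the S   [M ::= M the]
north north north north cat M the S ⇒ north north north north cat M the the S   [M ::= M the]
north north north north cat M the the S ⇒ north north north north cat M the the the S   [M ::= M the]
north north north north cat M the the the S ⇒ north north north north cat cat M the the the S   [M ::= cat M]
north north north north cat cat M the the the S ⇒ north north north north cat cat cat M the the the S   [M ::= cat M]
north north north north cat cat cat M the the the S ⇒ north north north north cat cat cat north north the the the S   [M ::= north north]
north north north north cat cat cat north north the the the S ⇒ north north north north cat cat cat north north the the the zero   [S ::= zero]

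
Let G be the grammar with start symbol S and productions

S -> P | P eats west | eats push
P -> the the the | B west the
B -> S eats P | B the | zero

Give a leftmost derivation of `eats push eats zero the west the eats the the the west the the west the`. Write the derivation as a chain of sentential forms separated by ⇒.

S ⇒ P   [S -> P]
P ⇒ B west the   [P -> B west the]
B west the ⇒ B the west the   [B -> B the]
B the west the ⇒ S eats P the west the   [B -> S eats P]
S eats P the west the ⇒ eats push eats P the west the   [S -> eats push]
eats push eats P the west the ⇒ eats push eats B west the the west the   [P -> B west the]
eats push eats B west the the west the ⇒ eats push eats S eats P west the the west the   [B -> S eats P]
eats push eats S eats P west the the west the ⇒ eats push eats P eats P west the the west the   [S -> P]
eats push eats P eats P west the the west the ⇒ eats push eats B west the eats P west the the west the   [P -> B west the]
eats push eats B west the eats P west the the west the ⇒ eats push eats B the west the eats P west the the west the   [B -> B the]
eats push eats B the west the eats P west the the west the ⇒ eats push eats zero the west the eats P west the the west the   [B -> zero]
eats push eats zero the west the eats P west the the west the ⇒ eats push eats zero the west the eats the the the west the the west the   [P -> the the the]

S ⇒ P ⇒ B west the ⇒ B the west the ⇒ S eats P the west the ⇒ eats push eats P the west the ⇒ eats push eats B west the the west the ⇒ eats push eats S eats P west the the west the ⇒ eats push eats P eats P west the the west the ⇒ eats push eats B west the eats P west the the west the ⇒ eats push eats B the west the eats P west the the west the ⇒ eats push eats zero the west the eats P west the the west the ⇒ eats push eats zero the west the eats the the the west the the west the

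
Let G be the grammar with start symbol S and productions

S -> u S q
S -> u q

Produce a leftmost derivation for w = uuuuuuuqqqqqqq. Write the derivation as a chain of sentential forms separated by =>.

S=>uSq=>uuSqq=>uuuSqqq=>uuuuSqqqq=>uuuuuSqqqqq=>uuuuuuSqqqqqq=>uuuuuuuqqqqqqq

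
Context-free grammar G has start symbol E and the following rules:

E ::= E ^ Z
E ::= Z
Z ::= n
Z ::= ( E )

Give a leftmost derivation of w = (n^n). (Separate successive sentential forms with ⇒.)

E ⇒ Z ⇒ (E) ⇒ (E^Z) ⇒ (Z^Z) ⇒ (n^Z) ⇒ (n^n)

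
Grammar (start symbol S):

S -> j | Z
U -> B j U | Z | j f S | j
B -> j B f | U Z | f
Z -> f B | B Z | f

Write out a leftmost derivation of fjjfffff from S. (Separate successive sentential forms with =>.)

S => Z => fB => fjBf => fjUZf => fjZZf => fjBZZf => fjjBfZZf => fjjffZZf => fjjfffZf => fjjfffff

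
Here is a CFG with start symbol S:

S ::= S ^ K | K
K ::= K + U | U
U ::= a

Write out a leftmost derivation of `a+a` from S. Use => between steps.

S=>K=>K+U=>U+U=>a+U=>a+a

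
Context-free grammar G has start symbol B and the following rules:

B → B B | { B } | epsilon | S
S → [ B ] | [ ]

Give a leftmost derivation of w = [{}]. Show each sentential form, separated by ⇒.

B⇒BB⇒SB⇒[B]B⇒[{B}]B⇒[{}]B⇒[{}]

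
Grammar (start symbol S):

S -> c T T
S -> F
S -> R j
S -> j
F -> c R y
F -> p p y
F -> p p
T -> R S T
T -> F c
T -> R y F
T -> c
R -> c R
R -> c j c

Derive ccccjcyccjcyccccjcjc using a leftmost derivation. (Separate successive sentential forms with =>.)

S => cTT => cRyFT => ccRyFT => cccRyFT => ccccjcyFT => ccccjcycRyT => ccccjcyccjcyT => ccccjcyccjcyRST => ccccjcyccjcycRST => ccccjcyccjcyccRST => ccccjcyccjcycccRST => ccccjcyccjcyccccjcST => ccccjcyccjcyccccjcjT => ccccjcyccjcyccccjcjc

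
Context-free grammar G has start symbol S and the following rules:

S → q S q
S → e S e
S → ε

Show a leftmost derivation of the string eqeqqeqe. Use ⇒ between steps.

S ⇒ eSe   [S → e S e]
eSe ⇒ eqSqe   [S → q S q]
eqSqe ⇒ eqeSeqe   [S → e S e]
eqeSeqe ⇒ eqeqSqeqe   [S → q S q]
eqeqSqeqe ⇒ eqeqqeqe   [S → ε]

S ⇒ eSe ⇒ eqSqe ⇒ eqeSeqe ⇒ eqeqSqeqe ⇒ eqeqqeqe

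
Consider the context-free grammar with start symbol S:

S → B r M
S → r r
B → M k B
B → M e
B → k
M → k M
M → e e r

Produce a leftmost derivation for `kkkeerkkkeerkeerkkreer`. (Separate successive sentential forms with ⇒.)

S ⇒ BrM ⇒ MkBrM ⇒ kMkBrM ⇒ kkMkBrM ⇒ kkkMkBrM ⇒ kkkeerkBrM ⇒ kkkeerkMkBrM ⇒ kkkeerkkMkBrM ⇒ kkkeerkkkMkBrM ⇒ kkkeerkkkeerkBrM ⇒ kkkeerkkkeerkMkBrM ⇒ kkkeerkkkeerkeerkBrM ⇒ kkkeerkkkeerkeerkkrM ⇒ kkkeerkkkeerkeerkkreer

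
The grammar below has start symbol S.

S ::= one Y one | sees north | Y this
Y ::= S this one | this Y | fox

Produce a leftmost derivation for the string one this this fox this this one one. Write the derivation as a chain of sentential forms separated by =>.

S => one Y one   [S ::= one Y one]
one Y one => one this Y one   [Y ::= this Y]
one this Y one => one this S this one one   [Y ::= S this one]
one this S this one one => one this Y this this one one   [S ::= Y this]
one this Y this this one one => one this this Y this this one one   [Y ::= this Y]
one this this Y this this one one => one this this fox this this one one   [Y ::= fox]

S => one Y one => one this Y one => one this S this one one => one this Y this this one one => one this this Y this this one one => one this this fox this this one one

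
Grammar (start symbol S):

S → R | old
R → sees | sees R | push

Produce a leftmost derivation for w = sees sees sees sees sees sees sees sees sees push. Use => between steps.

S => R => sees R => sees sees R => sees sees sees R => sees sees sees sees R => sees sees sees sees sees R => sees sees sees sees sees sees R => sees sees sees sees sees sees sees R => sees sees sees sees sees sees sees sees R => sees sees sees sees sees sees sees sees sees R => sees sees sees sees sees sees sees sees sees push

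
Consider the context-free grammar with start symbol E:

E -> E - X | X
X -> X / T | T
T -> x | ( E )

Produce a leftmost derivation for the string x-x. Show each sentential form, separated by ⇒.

E ⇒ E-X   [E -> E - X]
E-X ⇒ X-X   [E -> X]
X-X ⇒ T-X   [X -> T]
T-X ⇒ x-X   [T -> x]
x-X ⇒ x-T   [X -> T]
x-T ⇒ x-x   [T -> x]

E⇒E-X⇒X-X⇒T-X⇒x-X⇒x-T⇒x-x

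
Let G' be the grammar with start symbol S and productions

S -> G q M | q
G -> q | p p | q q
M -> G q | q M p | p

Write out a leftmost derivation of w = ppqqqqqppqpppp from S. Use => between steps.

S => GqM => ppqM => ppqqMp => ppqqqMpp => ppqqqqMppp => ppqqqqqMpppp => ppqqqqqGqpppp => ppqqqqqppqpppp

S => GqM   [S -> G q M]
GqM => ppqM   [G -> p p]
ppqM => ppqqMp   [M -> q M p]
ppqqMp => ppqqqMpp   [M -> q M p]
ppqqqMpp => ppqqqqMppp   [M -> q M p]
ppqqqqMppp => ppqqqqqMpppp   [M -> q M p]
ppqqqqqMpppp => ppqqqqqGqpppp   [M -> G q]
ppqqqqqGqpppp => ppqqqqqppqpppp   [G -> p p]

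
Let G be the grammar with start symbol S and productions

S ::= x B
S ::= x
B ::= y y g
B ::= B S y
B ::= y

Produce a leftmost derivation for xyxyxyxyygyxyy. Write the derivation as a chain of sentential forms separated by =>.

S => xB => xBSy => xySy => xyxBy => xyxBSyy => xyxBSySyy => xyxBSySySyy => xyxySySySyy => xyxyxySySyy => xyxyxyxBySyy => xyxyxyxyygySyy => xyxyxyxyygyxyy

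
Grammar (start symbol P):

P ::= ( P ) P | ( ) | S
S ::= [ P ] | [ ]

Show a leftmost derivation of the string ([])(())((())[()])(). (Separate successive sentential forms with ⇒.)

P ⇒ (P)P ⇒ (S)P ⇒ ([])P ⇒ ([])(P)P ⇒ ([])(())P ⇒ ([])(())(P)P ⇒ ([])(())((P)P)P ⇒ ([])(())((())P)P ⇒ ([])(())((())S)P ⇒ ([])(())((())[P])P ⇒ ([])(())((())[()])P ⇒ ([])(())((())[()])()

P ⇒ (P)P   [P ::= ( P ) P]
(P)P ⇒ (S)P   [P ::= S]
(S)P ⇒ ([])P   [S ::= [ ]]
([])P ⇒ ([])(P)P   [P ::= ( P ) P]
([])(P)P ⇒ ([])(())P   [P ::= ( )]
([])(())P ⇒ ([])(())(P)P   [P ::= ( P ) P]
([])(())(P)P ⇒ ([])(())((P)P)P   [P ::= ( P ) P]
([])(())((P)P)P ⇒ ([])(())((())P)P   [P ::= ( )]
([])(())((())P)P ⇒ ([])(())((())S)P   [P ::= S]
([])(())((())S)P ⇒ ([])(())((())[P])P   [S ::= [ P ]]
([])(())((())[P])P ⇒ ([])(())((())[()])P   [P ::= ( )]
([])(())((())[()])P ⇒ ([])(())((())[()])()   [P ::= ( )]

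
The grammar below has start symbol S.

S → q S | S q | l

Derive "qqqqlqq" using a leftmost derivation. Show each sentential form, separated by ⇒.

S⇒qS⇒qSq⇒qqSq⇒qqSqq⇒qqqSqq⇒qqqqSqq⇒qqqqlqq

S ⇒ qS   [S → q S]
qS ⇒ qSq   [S → S q]
qSq ⇒ qqSq   [S → q S]
qqSq ⇒ qqSqq   [S → S q]
qqSqq ⇒ qqqSqq   [S → q S]
qqqSqq ⇒ qqqqSqq   [S → q S]
qqqqSqq ⇒ qqqqlqq   [S → l]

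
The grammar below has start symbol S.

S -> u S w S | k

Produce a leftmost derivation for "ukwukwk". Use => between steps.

S => uSwS   [S -> u S w S]
uSwS => ukwS   [S -> k]
ukwS => ukwuSwS   [S -> u S w S]
ukwuSwS => ukwukwS   [S -> k]
ukwukwS => ukwukwk   [S -> k]

S=>uSwS=>ukwS=>ukwuSwS=>ukwukwS=>ukwukwk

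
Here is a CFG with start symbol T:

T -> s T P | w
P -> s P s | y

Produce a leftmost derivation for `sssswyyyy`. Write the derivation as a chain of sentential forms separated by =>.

T => sTP => ssTPP => sssTPPP => ssssTPPPP => sssswPPPP => sssswyPPP => sssswyyPP => sssswyyyP => sssswyyyy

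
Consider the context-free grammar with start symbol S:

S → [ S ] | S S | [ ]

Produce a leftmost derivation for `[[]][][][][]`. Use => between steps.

S => SS => [S]S => [[]]S => [[]]SS => [[]]SSS => [[]]SSSS => [[]][]SSS => [[]][][]SS => [[]][][][]S => [[]][][][][]

S => SS   [S → S S]
SS => [S]S   [S → [ S ]]
[S]S => [[]]S   [S → [ ]]
[[]]S => [[]]SS   [S → S S]
[[]]SS => [[]]SSS   [S → S S]
[[]]SSS => [[]]SSSS   [S → S S]
[[]]SSSS => [[]][]SSS   [S → [ ]]
[[]][]SSS => [[]][][]SS   [S → [ ]]
[[]][][]SS => [[]][][][]S   [S → [ ]]
[[]][][][]S => [[]][][][][]   [S → [ ]]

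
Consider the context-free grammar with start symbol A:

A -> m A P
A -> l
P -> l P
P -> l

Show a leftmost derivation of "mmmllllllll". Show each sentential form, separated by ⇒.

A ⇒ mAP ⇒ mmAPP ⇒ mmmAPPP ⇒ mmmlPPP ⇒ mmmllPPP ⇒ mmmlllPP ⇒ mmmllllPP ⇒ mmmlllllP ⇒ mmmllllllP ⇒ mmmlllllllP ⇒ mmmllllllll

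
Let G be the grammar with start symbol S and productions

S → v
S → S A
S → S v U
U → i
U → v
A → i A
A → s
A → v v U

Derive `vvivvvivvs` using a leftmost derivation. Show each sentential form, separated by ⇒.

S ⇒ SA ⇒ SvUA ⇒ SvUvUA ⇒ SvUvUvUA ⇒ SvUvUvUvUA ⇒ vvUvUvUvUA ⇒ vvivUvUvUA ⇒ vvivvvUvUA ⇒ vvivvvivUA ⇒ vvivvvivvA ⇒ vvivvvivvs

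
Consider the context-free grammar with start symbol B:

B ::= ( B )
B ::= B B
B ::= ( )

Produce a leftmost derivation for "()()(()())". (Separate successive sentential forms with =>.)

B => BB   [B ::= B B]
BB => BBB   [B ::= B B]
BBB => ()BB   [B ::= ( )]
()BB => ()()B   [B ::= ( )]
()()B => ()()(B)   [B ::= ( B )]
()()(B) => ()()(BB)   [B ::= B B]
()()(BB) => ()()(()B)   [B ::= ( )]
()()(()B) => ()()(()())   [B ::= ( )]

B => BB => BBB => ()BB => ()()B => ()()(B) => ()()(BB) => ()()(()B) => ()()(()())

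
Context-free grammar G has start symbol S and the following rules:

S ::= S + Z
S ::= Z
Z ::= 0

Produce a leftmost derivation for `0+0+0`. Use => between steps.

S=>S+Z=>S+Z+Z=>Z+Z+Z=>0+Z+Z=>0+0+Z=>0+0+0

S => S+Z   [S ::= S + Z]
S+Z => S+Z+Z   [S ::= S + Z]
S+Z+Z => Z+Z+Z   [S ::= Z]
Z+Z+Z => 0+Z+Z   [Z ::= 0]
0+Z+Z => 0+0+Z   [Z ::= 0]
0+0+Z => 0+0+0   [Z ::= 0]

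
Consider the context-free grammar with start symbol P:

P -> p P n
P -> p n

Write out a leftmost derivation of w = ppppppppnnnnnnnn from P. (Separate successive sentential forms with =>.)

P => pPn => ppPnn => pppPnnn => ppppPnnnn => pppppPnnnnn => ppppppPnnnnnn => pppppppPnnnnnnn => ppppppppnnnnnnnn

P => pPn   [P -> p P n]
pPn => ppPnn   [P -> p P n]
ppPnn => pppPnnn   [P -> p P n]
pppPnnn => ppppPnnnn   [P -> p P n]
ppppPnnnn => pppppPnnnnn   [P -> p P n]
pppppPnnnnn => ppppppPnnnnnn   [P -> p P n]
ppppppPnnnnnn => pppppppPnnnnnnn   [P -> p P n]
pppppppPnnnnnnn => ppppppppnnnnnnnn   [P -> p n]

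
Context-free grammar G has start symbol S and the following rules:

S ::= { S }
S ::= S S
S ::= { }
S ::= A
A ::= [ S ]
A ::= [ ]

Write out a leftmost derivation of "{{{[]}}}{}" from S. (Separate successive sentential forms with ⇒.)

S ⇒ SS ⇒ {S}S ⇒ {{S}}S ⇒ {{{S}}}S ⇒ {{{A}}}S ⇒ {{{[]}}}S ⇒ {{{[]}}}{}

S ⇒ SS   [S ::= S S]
SS ⇒ {S}S   [S ::= { S }]
{S}S ⇒ {{S}}S   [S ::= { S }]
{{S}}S ⇒ {{{S}}}S   [S ::= { S }]
{{{S}}}S ⇒ {{{A}}}S   [S ::= A]
{{{A}}}S ⇒ {{{[]}}}S   [A ::= [ ]]
{{{[]}}}S ⇒ {{{[]}}}{}   [S ::= { }]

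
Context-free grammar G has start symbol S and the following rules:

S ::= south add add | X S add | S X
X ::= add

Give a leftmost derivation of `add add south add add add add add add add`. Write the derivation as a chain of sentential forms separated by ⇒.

S ⇒ S X ⇒ X S add X ⇒ add S add X ⇒ add S X add X ⇒ add S X X add X ⇒ add X S add X X add X ⇒ add add S add X X add X ⇒ add add south add add add X X add X ⇒ add add south add add add add X add X ⇒ add add south add add add add add add X ⇒ add add south add add add add add add add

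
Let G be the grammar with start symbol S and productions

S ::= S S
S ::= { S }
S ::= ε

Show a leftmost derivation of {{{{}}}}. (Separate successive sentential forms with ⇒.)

S⇒{S}⇒{SS}⇒{SSS}⇒{{S}SS}⇒{{{S}}SS}⇒{{{{S}}}SS}⇒{{{{}}}SS}⇒{{{{}}}S}⇒{{{{}}}}

S ⇒ {S}   [S ::= { S }]
{S} ⇒ {SS}   [S ::= S S]
{SS} ⇒ {SSS}   [S ::= S S]
{SSS} ⇒ {{S}SS}   [S ::= { S }]
{{S}SS} ⇒ {{{S}}SS}   [S ::= { S }]
{{{S}}SS} ⇒ {{{{S}}}SS}   [S ::= { S }]
{{{{S}}}SS} ⇒ {{{{}}}SS}   [S ::= ε]
{{{{}}}SS} ⇒ {{{{}}}S}   [S ::= ε]
{{{{}}}S} ⇒ {{{{}}}}   [S ::= ε]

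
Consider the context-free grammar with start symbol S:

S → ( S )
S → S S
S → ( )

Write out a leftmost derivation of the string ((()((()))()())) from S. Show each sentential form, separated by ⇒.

S ⇒ (S)   [S → ( S )]
(S) ⇒ ((S))   [S → ( S )]
((S)) ⇒ ((SS))   [S → S S]
((SS)) ⇒ ((SSS))   [S → S S]
((SSS)) ⇒ ((SSSS))   [S → S S]
((SSSS)) ⇒ ((()SSS))   [S → ( )]
((()SSS)) ⇒ ((()(S)SS))   [S → ( S )]
((()(S)SS)) ⇒ ((()((S))SS))   [S → ( S )]
((()((S))SS)) ⇒ ((()((()))SS))   [S → ( )]
((()((()))SS)) ⇒ ((()((()))()S))   [S → ( )]
((()((()))()S)) ⇒ ((()((()))()()))   [S → ( )]

S ⇒ (S) ⇒ ((S)) ⇒ ((SS)) ⇒ ((SSS)) ⇒ ((SSSS)) ⇒ ((()SSS)) ⇒ ((()(S)SS)) ⇒ ((()((S))SS)) ⇒ ((()((()))SS)) ⇒ ((()((()))()S)) ⇒ ((()((()))()()))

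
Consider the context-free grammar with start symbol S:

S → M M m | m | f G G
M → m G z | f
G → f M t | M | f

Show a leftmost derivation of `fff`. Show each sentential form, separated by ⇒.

S⇒fGG⇒fMG⇒ffG⇒ffM⇒fff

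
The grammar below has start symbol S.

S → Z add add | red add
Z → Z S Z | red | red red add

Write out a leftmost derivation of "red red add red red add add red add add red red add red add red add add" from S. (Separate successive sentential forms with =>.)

S => Z add add => Z S Z add add => Z S Z S Z add add => red red add S Z S Z add add => red red add Z add add Z S Z add add => red red add Z S Z add add Z S Z add add => red red add red S Z add add Z S Z add add => red red add red Z add add Z add add Z S Z add add => red red add red red add add Z add add Z S Z add add => red red add red red add add red add add Z S Z add add => red red add red red add add red add add red red add S Z add add => red red add red red add add red add add red red add red add Z add add => red red add red red add add red add add red red add red add red add add

S => Z add add   [S → Z add add]
Z add add => Z S Z add add   [Z → Z S Z]
Z S Z add add => Z S Z S Z add add   [Z → Z S Z]
Z S Z S Z add add => red red add S Z S Z add add   [Z → red red add]
red red add S Z S Z add add => red red add Z add add Z S Z add add   [S → Z add add]
red red add Z add add Z S Z add add => red red add Z S Z add add Z S Z add add   [Z → Z S Z]
red red add Z S Z add add Z S Z add add => red red add red S Z add add Z S Z add add   [Z → red]
red red add red S Z add add Z S Z add add => red red add red Z add add Z add add Z S Z add add   [S → Z add add]
red red add red Z add add Z add add Z S Z add add => red red add red red add add Z add add Z S Z add add   [Z → red]
red red add red red add add Z add add Z S Z add add => red red add red red add add red add add Z S Z add add   [Z → red]
red red add red red add add red add add Z S Z add add => red red add red red add add red add add red red add S Z add add   [Z → red red add]
red red add red red add add red add add red red add S Z add add => red red add red red add add red add add red red add red add Z add add   [S → red add]
red red add red red add add red add add red red add red add Z add add => red red add red red add add red add add red red add red add red add add   [Z → red]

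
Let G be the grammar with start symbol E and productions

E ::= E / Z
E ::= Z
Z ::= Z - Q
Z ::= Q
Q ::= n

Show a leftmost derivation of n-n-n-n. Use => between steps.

E=>Z=>Z-Q=>Z-Q-Q=>Z-Q-Q-Q=>Q-Q-Q-Q=>n-Q-Q-Q=>n-n-Q-Q=>n-n-n-Q=>n-n-n-n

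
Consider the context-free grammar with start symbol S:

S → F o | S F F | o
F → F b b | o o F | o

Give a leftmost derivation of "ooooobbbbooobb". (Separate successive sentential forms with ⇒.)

S⇒SFF⇒FoFF⇒ooFF⇒ooooFF⇒ooooFbbF⇒ooooFbbbbF⇒ooooobbbbF⇒ooooobbbbooF⇒ooooobbbbooFbb⇒ooooobbbbooobb

S ⇒ SFF   [S → S F F]
SFF ⇒ FoFF   [S → F o]
FoFF ⇒ ooFF   [F → o]
ooFF ⇒ ooooFF   [F → o o F]
ooooFF ⇒ ooooFbbF   [F → F b b]
ooooFbbF ⇒ ooooFbbbbF   [F → F b b]
ooooFbbbbF ⇒ ooooobbbbF   [F → o]
ooooobbbbF ⇒ ooooobbbbooF   [F → o o F]
ooooobbbbooF ⇒ ooooobbbbooFbb   [F → F b b]
ooooobbbbooFbb ⇒ ooooobbbbooobb   [F → o]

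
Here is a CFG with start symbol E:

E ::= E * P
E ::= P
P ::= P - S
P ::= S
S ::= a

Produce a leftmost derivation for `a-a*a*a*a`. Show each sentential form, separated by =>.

E => E*P => E*P*P => E*P*P*P => P*P*P*P => P-S*P*P*P => S-S*P*P*P => a-S*P*P*P => a-a*P*P*P => a-a*S*P*P => a-a*a*P*P => a-a*a*S*P => a-a*a*a*P => a-a*a*a*S => a-a*a*a*a

E => E*P   [E ::= E * P]
E*P => E*P*P   [E ::= E * P]
E*P*P => E*P*P*P   [E ::= E * P]
E*P*P*P => P*P*P*P   [E ::= P]
P*P*P*P => P-S*P*P*P   [P ::= P - S]
P-S*P*P*P => S-S*P*P*P   [P ::= S]
S-S*P*P*P => a-S*P*P*P   [S ::= a]
a-S*P*P*P => a-a*P*P*P   [S ::= a]
a-a*P*P*P => a-a*S*P*P   [P ::= S]
a-a*S*P*P => a-a*a*P*P   [S ::= a]
a-a*a*P*P => a-a*a*S*P   [P ::= S]
a-a*a*S*P => a-a*a*a*P   [S ::= a]
a-a*a*a*P => a-a*a*a*S   [P ::= S]
a-a*a*a*S => a-a*a*a*a   [S ::= a]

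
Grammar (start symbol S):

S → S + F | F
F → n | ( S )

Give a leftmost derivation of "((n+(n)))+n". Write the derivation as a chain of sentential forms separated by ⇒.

S ⇒ S+F ⇒ F+F ⇒ (S)+F ⇒ (F)+F ⇒ ((S))+F ⇒ ((S+F))+F ⇒ ((F+F))+F ⇒ ((n+F))+F ⇒ ((n+(S)))+F ⇒ ((n+(F)))+F ⇒ ((n+(n)))+F ⇒ ((n+(n)))+n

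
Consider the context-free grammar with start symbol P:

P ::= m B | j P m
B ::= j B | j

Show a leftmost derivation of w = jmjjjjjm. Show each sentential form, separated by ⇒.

P⇒jPm⇒jmBm⇒jmjBm⇒jmjjBm⇒jmjjjBm⇒jmjjjjBm⇒jmjjjjjm

P ⇒ jPm   [P ::= j P m]
jPm ⇒ jmBm   [P ::= m B]
jmBm ⇒ jmjBm   [B ::= j B]
jmjBm ⇒ jmjjBm   [B ::= j B]
jmjjBm ⇒ jmjjjBm   [B ::= j B]
jmjjjBm ⇒ jmjjjjBm   [B ::= j B]
jmjjjjBm ⇒ jmjjjjjm   [B ::= j]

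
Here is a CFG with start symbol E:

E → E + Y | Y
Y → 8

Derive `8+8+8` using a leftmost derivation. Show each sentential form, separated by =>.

E => E+Y => E+Y+Y => Y+Y+Y => 8+Y+Y => 8+8+Y => 8+8+8

E => E+Y   [E → E + Y]
E+Y => E+Y+Y   [E → E + Y]
E+Y+Y => Y+Y+Y   [E → Y]
Y+Y+Y => 8+Y+Y   [Y → 8]
8+Y+Y => 8+8+Y   [Y → 8]
8+8+Y => 8+8+8   [Y → 8]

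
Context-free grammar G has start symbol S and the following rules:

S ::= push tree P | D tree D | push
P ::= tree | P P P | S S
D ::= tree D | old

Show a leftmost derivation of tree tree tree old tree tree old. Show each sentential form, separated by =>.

S => D tree D   [S ::= D tree D]
D tree D => tree D tree D   [D ::= tree D]
tree D tree D => tree tree D tree D   [D ::= tree D]
tree tree D tree D => tree tree tree D tree D   [D ::= tree D]
tree tree tree D tree D => tree tree tree old tree D   [D ::= old]
tree tree tree old tree D => tree tree tree old tree tree D   [D ::= tree D]
tree tree tree old tree tree D => tree tree tree old tree tree old   [D ::= old]

S => D tree D => tree D tree D => tree tree D tree D => tree tree tree D tree D => tree tree tree old tree D => tree tree tree old tree tree D => tree tree tree old tree tree old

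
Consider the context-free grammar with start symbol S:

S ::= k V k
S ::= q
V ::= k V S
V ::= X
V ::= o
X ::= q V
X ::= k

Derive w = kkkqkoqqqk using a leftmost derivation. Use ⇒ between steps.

S ⇒ kVk   [S ::= k V k]
kVk ⇒ kkVSk   [V ::= k V S]
kkVSk ⇒ kkkVSSk   [V ::= k V S]
kkkVSSk ⇒ kkkXSSk   [V ::= X]
kkkXSSk ⇒ kkkqVSSk   [X ::= q V]
kkkqVSSk ⇒ kkkqkVSSSk   [V ::= k V S]
kkkqkVSSSk ⇒ kkkqkoSSSk   [V ::= o]
kkkqkoSSSk ⇒ kkkqkoqSSk   [S ::= q]
kkkqkoqSSk ⇒ kkkqkoqqSk   [S ::= q]
kkkqkoqqSk ⇒ kkkqkoqqqk   [S ::= q]

S⇒kVk⇒kkVSk⇒kkkVSSk⇒kkkXSSk⇒kkkqVSSk⇒kkkqkVSSSk⇒kkkqkoSSSk⇒kkkqkoqSSk⇒kkkqkoqqSk⇒kkkqkoqqqk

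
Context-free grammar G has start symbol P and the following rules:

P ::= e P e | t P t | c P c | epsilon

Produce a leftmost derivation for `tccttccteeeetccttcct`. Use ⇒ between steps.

P ⇒ tPt   [P ::= t P t]
tPt ⇒ tcPct   [P ::= c P c]
tcPct ⇒ tccPcct   [P ::= c P c]
tccPcct ⇒ tcctPtcct   [P ::= t P t]
tcctPtcct ⇒ tccttPttcct   [P ::= t P t]
tccttPttcct ⇒ tccttcPcttcct   [P ::= c P c]
tccttcPcttcct ⇒ tccttccPccttcct   [P ::= c P c]
tccttccPccttcct ⇒ tccttcctPtccttcct   [P ::= t P t]
tccttcctPtccttcct ⇒ tccttcctePetccttcct   [P ::= e P e]
tccttcctePetccttcct ⇒ tccttccteePeetccttcct   [P ::= e P e]
tccttccteePeetccttcct ⇒ tccttccteeeetccttcct   [P ::= epsilon]

P ⇒ tPt ⇒ tcPct ⇒ tccPcct ⇒ tcctPtcct ⇒ tccttPttcct ⇒ tccttcPcttcct ⇒ tccttccPccttcct ⇒ tccttcctPtccttcct ⇒ tccttcctePetccttcct ⇒ tccttccteePeetccttcct ⇒ tccttccteeeetccttcct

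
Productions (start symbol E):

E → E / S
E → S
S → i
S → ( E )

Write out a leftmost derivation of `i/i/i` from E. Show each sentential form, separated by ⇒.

E ⇒ E/S   [E → E / S]
E/S ⇒ E/S/S   [E → E / S]
E/S/S ⇒ S/S/S   [E → S]
S/S/S ⇒ i/S/S   [S → i]
i/S/S ⇒ i/i/S   [S → i]
i/i/S ⇒ i/i/i   [S → i]

E ⇒ E/S ⇒ E/S/S ⇒ S/S/S ⇒ i/S/S ⇒ i/i/S ⇒ i/i/i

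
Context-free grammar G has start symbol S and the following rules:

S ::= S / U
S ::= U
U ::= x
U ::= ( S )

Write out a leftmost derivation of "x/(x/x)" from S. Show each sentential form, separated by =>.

S=>S/U=>U/U=>x/U=>x/(S)=>x/(S/U)=>x/(U/U)=>x/(x/U)=>x/(x/x)

S => S/U   [S ::= S / U]
S/U => U/U   [S ::= U]
U/U => x/U   [U ::= x]
x/U => x/(S)   [U ::= ( S )]
x/(S) => x/(S/U)   [S ::= S / U]
x/(S/U) => x/(U/U)   [S ::= U]
x/(U/U) => x/(x/U)   [U ::= x]
x/(x/U) => x/(x/x)   [U ::= x]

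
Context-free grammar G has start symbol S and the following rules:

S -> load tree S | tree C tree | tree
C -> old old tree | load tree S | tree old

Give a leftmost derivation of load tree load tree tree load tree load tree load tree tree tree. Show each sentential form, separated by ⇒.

S ⇒ load tree S ⇒ load tree load tree S ⇒ load tree load tree tree C tree ⇒ load tree load tree tree load tree S tree ⇒ load tree load tree tree load tree load tree S tree ⇒ load tree load tree tree load tree load tree load tree S tree ⇒ load tree load tree tree load tree load tree load tree tree tree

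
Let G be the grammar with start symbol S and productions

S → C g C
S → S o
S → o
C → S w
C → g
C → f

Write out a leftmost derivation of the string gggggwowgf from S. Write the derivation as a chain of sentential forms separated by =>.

S => CgC   [S → C g C]
CgC => SwgC   [C → S w]
SwgC => SowgC   [S → S o]
SowgC => CgCowgC   [S → C g C]
CgCowgC => ggCowgC   [C → g]
ggCowgC => ggSwowgC   [C → S w]
ggSwowgC => ggCgCwowgC   [S → C g C]
ggCgCwowgC => ggggCwowgC   [C → g]
ggggCwowgC => gggggwowgC   [C → g]
gggggwowgC => gggggwowgf   [C → f]

S=>CgC=>SwgC=>SowgC=>CgCowgC=>ggCowgC=>ggSwowgC=>ggCgCwowgC=>ggggCwowgC=>gggggwowgC=>gggggwowgf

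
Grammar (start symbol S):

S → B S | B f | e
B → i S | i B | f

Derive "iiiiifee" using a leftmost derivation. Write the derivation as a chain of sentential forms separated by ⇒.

S⇒BS⇒iSS⇒iBSS⇒iiBSS⇒iiiBSS⇒iiiiBSS⇒iiiiiBSS⇒iiiiifSS⇒iiiiifeS⇒iiiiifee

S ⇒ BS   [S → B S]
BS ⇒ iSS   [B → i S]
iSS ⇒ iBSS   [S → B S]
iBSS ⇒ iiBSS   [B → i B]
iiBSS ⇒ iiiBSS   [B → i B]
iiiBSS ⇒ iiiiBSS   [B → i B]
iiiiBSS ⇒ iiiiiBSS   [B → i B]
iiiiiBSS ⇒ iiiiifSS   [B → f]
iiiiifSS ⇒ iiiiifeS   [S → e]
iiiiifeS ⇒ iiiiifee   [S → e]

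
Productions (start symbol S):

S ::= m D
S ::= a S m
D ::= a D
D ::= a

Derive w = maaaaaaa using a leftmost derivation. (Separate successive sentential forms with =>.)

S=>mD=>maD=>maaD=>maaaD=>maaaaD=>maaaaaD=>maaaaaaD=>maaaaaaa

S => mD   [S ::= m D]
mD => maD   [D ::= a D]
maD => maaD   [D ::= a D]
maaD => maaaD   [D ::= a D]
maaaD => maaaaD   [D ::= a D]
maaaaD => maaaaaD   [D ::= a D]
maaaaaD => maaaaaaD   [D ::= a D]
maaaaaaD => maaaaaaa   [D ::= a]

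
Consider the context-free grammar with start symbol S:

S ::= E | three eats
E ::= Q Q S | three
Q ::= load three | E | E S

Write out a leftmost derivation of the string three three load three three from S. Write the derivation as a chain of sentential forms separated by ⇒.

S ⇒ E   [S ::= E]
E ⇒ Q Q S   [E ::= Q Q S]
Q Q S ⇒ E S Q S   [Q ::= E S]
E S Q S ⇒ three S Q S   [E ::= three]
three S Q S ⇒ three E Q S   [S ::= E]
three E Q S ⇒ three three Q S   [E ::= three]
three three Q S ⇒ three three load three S   [Q ::= load three]
three three load three S ⇒ three three load three E   [S ::= E]
three three load three E ⇒ three three load three three   [E ::= three]

S ⇒ E ⇒ Q Q S ⇒ E S Q S ⇒ three S Q S ⇒ three E Q S ⇒ three three Q S ⇒ three three load three S ⇒ three three load three E ⇒ three three load three three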